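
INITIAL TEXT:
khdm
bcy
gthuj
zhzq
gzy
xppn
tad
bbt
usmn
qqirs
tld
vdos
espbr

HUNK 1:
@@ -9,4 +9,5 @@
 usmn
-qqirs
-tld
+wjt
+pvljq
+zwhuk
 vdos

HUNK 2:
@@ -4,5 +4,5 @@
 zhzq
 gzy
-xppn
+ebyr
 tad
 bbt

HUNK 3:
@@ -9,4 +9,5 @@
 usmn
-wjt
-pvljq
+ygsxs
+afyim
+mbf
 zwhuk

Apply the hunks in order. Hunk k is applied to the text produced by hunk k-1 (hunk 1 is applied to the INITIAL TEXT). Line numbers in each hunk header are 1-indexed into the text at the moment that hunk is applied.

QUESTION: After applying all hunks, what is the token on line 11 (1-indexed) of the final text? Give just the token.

Answer: afyim

Derivation:
Hunk 1: at line 9 remove [qqirs,tld] add [wjt,pvljq,zwhuk] -> 14 lines: khdm bcy gthuj zhzq gzy xppn tad bbt usmn wjt pvljq zwhuk vdos espbr
Hunk 2: at line 4 remove [xppn] add [ebyr] -> 14 lines: khdm bcy gthuj zhzq gzy ebyr tad bbt usmn wjt pvljq zwhuk vdos espbr
Hunk 3: at line 9 remove [wjt,pvljq] add [ygsxs,afyim,mbf] -> 15 lines: khdm bcy gthuj zhzq gzy ebyr tad bbt usmn ygsxs afyim mbf zwhuk vdos espbr
Final line 11: afyim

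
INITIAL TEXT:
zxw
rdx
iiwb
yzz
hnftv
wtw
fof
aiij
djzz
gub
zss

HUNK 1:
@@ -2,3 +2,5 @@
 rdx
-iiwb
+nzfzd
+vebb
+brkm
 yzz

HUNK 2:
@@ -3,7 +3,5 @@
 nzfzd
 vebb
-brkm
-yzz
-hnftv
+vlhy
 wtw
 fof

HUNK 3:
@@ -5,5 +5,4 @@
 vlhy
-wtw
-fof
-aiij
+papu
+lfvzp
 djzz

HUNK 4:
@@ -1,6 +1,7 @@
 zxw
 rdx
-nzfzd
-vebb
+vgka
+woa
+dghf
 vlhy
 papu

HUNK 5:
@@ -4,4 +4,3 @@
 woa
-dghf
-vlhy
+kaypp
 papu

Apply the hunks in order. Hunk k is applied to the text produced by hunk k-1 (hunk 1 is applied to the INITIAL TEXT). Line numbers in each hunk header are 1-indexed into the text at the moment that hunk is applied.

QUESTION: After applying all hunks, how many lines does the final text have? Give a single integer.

Answer: 10

Derivation:
Hunk 1: at line 2 remove [iiwb] add [nzfzd,vebb,brkm] -> 13 lines: zxw rdx nzfzd vebb brkm yzz hnftv wtw fof aiij djzz gub zss
Hunk 2: at line 3 remove [brkm,yzz,hnftv] add [vlhy] -> 11 lines: zxw rdx nzfzd vebb vlhy wtw fof aiij djzz gub zss
Hunk 3: at line 5 remove [wtw,fof,aiij] add [papu,lfvzp] -> 10 lines: zxw rdx nzfzd vebb vlhy papu lfvzp djzz gub zss
Hunk 4: at line 1 remove [nzfzd,vebb] add [vgka,woa,dghf] -> 11 lines: zxw rdx vgka woa dghf vlhy papu lfvzp djzz gub zss
Hunk 5: at line 4 remove [dghf,vlhy] add [kaypp] -> 10 lines: zxw rdx vgka woa kaypp papu lfvzp djzz gub zss
Final line count: 10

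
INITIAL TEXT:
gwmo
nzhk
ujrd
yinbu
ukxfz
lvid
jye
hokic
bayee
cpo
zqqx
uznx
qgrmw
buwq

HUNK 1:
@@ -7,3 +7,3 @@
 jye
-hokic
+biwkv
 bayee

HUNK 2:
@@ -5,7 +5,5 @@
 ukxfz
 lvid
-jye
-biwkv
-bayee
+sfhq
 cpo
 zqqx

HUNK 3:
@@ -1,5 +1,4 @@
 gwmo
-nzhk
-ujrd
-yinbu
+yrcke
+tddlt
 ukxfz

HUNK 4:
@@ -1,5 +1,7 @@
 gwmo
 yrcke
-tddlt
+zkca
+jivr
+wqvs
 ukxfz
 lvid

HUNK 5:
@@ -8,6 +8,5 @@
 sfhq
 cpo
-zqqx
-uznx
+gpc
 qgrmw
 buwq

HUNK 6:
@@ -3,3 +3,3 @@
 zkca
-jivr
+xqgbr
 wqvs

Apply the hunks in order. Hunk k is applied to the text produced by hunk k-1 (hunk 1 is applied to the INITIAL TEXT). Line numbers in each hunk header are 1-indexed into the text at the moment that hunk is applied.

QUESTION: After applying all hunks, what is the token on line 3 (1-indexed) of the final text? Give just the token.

Answer: zkca

Derivation:
Hunk 1: at line 7 remove [hokic] add [biwkv] -> 14 lines: gwmo nzhk ujrd yinbu ukxfz lvid jye biwkv bayee cpo zqqx uznx qgrmw buwq
Hunk 2: at line 5 remove [jye,biwkv,bayee] add [sfhq] -> 12 lines: gwmo nzhk ujrd yinbu ukxfz lvid sfhq cpo zqqx uznx qgrmw buwq
Hunk 3: at line 1 remove [nzhk,ujrd,yinbu] add [yrcke,tddlt] -> 11 lines: gwmo yrcke tddlt ukxfz lvid sfhq cpo zqqx uznx qgrmw buwq
Hunk 4: at line 1 remove [tddlt] add [zkca,jivr,wqvs] -> 13 lines: gwmo yrcke zkca jivr wqvs ukxfz lvid sfhq cpo zqqx uznx qgrmw buwq
Hunk 5: at line 8 remove [zqqx,uznx] add [gpc] -> 12 lines: gwmo yrcke zkca jivr wqvs ukxfz lvid sfhq cpo gpc qgrmw buwq
Hunk 6: at line 3 remove [jivr] add [xqgbr] -> 12 lines: gwmo yrcke zkca xqgbr wqvs ukxfz lvid sfhq cpo gpc qgrmw buwq
Final line 3: zkca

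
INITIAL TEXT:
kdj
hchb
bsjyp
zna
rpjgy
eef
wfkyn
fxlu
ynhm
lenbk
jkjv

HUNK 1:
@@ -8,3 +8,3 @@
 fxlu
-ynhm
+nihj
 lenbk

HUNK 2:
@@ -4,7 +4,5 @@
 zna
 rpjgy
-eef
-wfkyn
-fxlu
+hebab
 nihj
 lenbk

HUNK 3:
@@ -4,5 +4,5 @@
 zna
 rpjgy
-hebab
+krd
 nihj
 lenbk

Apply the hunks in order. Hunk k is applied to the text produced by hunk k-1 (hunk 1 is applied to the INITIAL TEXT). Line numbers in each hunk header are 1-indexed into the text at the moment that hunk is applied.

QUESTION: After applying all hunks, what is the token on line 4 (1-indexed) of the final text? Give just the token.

Hunk 1: at line 8 remove [ynhm] add [nihj] -> 11 lines: kdj hchb bsjyp zna rpjgy eef wfkyn fxlu nihj lenbk jkjv
Hunk 2: at line 4 remove [eef,wfkyn,fxlu] add [hebab] -> 9 lines: kdj hchb bsjyp zna rpjgy hebab nihj lenbk jkjv
Hunk 3: at line 4 remove [hebab] add [krd] -> 9 lines: kdj hchb bsjyp zna rpjgy krd nihj lenbk jkjv
Final line 4: zna

Answer: zna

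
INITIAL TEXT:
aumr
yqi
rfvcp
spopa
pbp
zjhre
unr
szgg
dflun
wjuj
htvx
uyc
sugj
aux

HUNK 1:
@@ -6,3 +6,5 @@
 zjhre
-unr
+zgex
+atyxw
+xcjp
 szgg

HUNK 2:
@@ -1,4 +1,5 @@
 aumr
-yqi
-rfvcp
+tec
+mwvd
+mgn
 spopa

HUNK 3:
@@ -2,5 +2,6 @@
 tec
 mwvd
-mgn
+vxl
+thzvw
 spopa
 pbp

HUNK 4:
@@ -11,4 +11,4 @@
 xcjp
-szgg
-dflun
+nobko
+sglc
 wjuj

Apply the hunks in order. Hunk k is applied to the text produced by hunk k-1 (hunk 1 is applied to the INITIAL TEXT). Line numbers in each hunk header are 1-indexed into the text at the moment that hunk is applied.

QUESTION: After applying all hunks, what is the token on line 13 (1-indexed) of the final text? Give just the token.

Hunk 1: at line 6 remove [unr] add [zgex,atyxw,xcjp] -> 16 lines: aumr yqi rfvcp spopa pbp zjhre zgex atyxw xcjp szgg dflun wjuj htvx uyc sugj aux
Hunk 2: at line 1 remove [yqi,rfvcp] add [tec,mwvd,mgn] -> 17 lines: aumr tec mwvd mgn spopa pbp zjhre zgex atyxw xcjp szgg dflun wjuj htvx uyc sugj aux
Hunk 3: at line 2 remove [mgn] add [vxl,thzvw] -> 18 lines: aumr tec mwvd vxl thzvw spopa pbp zjhre zgex atyxw xcjp szgg dflun wjuj htvx uyc sugj aux
Hunk 4: at line 11 remove [szgg,dflun] add [nobko,sglc] -> 18 lines: aumr tec mwvd vxl thzvw spopa pbp zjhre zgex atyxw xcjp nobko sglc wjuj htvx uyc sugj aux
Final line 13: sglc

Answer: sglc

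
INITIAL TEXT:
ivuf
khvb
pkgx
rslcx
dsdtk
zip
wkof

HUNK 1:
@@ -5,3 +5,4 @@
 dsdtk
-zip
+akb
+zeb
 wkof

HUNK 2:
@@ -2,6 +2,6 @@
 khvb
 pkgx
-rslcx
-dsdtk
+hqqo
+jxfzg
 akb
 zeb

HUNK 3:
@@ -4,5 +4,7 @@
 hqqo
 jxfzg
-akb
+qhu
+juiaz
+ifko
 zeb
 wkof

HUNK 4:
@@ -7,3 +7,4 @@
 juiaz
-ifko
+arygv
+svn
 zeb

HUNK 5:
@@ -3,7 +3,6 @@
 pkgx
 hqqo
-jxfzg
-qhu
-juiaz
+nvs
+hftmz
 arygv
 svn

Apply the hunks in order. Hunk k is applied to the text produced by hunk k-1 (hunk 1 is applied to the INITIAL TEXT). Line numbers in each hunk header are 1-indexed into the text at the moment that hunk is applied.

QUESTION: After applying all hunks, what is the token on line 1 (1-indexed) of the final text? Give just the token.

Answer: ivuf

Derivation:
Hunk 1: at line 5 remove [zip] add [akb,zeb] -> 8 lines: ivuf khvb pkgx rslcx dsdtk akb zeb wkof
Hunk 2: at line 2 remove [rslcx,dsdtk] add [hqqo,jxfzg] -> 8 lines: ivuf khvb pkgx hqqo jxfzg akb zeb wkof
Hunk 3: at line 4 remove [akb] add [qhu,juiaz,ifko] -> 10 lines: ivuf khvb pkgx hqqo jxfzg qhu juiaz ifko zeb wkof
Hunk 4: at line 7 remove [ifko] add [arygv,svn] -> 11 lines: ivuf khvb pkgx hqqo jxfzg qhu juiaz arygv svn zeb wkof
Hunk 5: at line 3 remove [jxfzg,qhu,juiaz] add [nvs,hftmz] -> 10 lines: ivuf khvb pkgx hqqo nvs hftmz arygv svn zeb wkof
Final line 1: ivuf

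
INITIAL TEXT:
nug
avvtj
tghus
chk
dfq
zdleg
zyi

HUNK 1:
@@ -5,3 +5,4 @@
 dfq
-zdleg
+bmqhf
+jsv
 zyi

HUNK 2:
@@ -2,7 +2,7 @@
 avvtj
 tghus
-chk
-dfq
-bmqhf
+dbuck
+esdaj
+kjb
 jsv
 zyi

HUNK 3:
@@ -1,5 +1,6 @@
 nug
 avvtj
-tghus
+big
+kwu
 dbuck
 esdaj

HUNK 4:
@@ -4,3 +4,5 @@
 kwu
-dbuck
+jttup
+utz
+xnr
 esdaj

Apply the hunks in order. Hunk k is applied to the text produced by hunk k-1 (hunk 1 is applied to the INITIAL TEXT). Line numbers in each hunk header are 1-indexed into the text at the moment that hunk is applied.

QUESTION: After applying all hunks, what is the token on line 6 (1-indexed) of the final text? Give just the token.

Hunk 1: at line 5 remove [zdleg] add [bmqhf,jsv] -> 8 lines: nug avvtj tghus chk dfq bmqhf jsv zyi
Hunk 2: at line 2 remove [chk,dfq,bmqhf] add [dbuck,esdaj,kjb] -> 8 lines: nug avvtj tghus dbuck esdaj kjb jsv zyi
Hunk 3: at line 1 remove [tghus] add [big,kwu] -> 9 lines: nug avvtj big kwu dbuck esdaj kjb jsv zyi
Hunk 4: at line 4 remove [dbuck] add [jttup,utz,xnr] -> 11 lines: nug avvtj big kwu jttup utz xnr esdaj kjb jsv zyi
Final line 6: utz

Answer: utz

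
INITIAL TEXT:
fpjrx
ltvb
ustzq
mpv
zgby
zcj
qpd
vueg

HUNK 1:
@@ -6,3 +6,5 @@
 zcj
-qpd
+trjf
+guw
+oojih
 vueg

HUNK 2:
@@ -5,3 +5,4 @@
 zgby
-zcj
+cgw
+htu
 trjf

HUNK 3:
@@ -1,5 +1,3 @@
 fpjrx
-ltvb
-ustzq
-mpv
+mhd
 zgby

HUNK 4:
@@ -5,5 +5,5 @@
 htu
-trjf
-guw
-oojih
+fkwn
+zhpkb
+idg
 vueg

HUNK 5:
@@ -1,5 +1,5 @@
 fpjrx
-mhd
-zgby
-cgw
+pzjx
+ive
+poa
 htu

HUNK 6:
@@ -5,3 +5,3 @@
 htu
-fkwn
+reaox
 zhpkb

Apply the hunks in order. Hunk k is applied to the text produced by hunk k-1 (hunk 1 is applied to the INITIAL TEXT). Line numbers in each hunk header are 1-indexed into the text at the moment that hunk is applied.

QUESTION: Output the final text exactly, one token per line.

Answer: fpjrx
pzjx
ive
poa
htu
reaox
zhpkb
idg
vueg

Derivation:
Hunk 1: at line 6 remove [qpd] add [trjf,guw,oojih] -> 10 lines: fpjrx ltvb ustzq mpv zgby zcj trjf guw oojih vueg
Hunk 2: at line 5 remove [zcj] add [cgw,htu] -> 11 lines: fpjrx ltvb ustzq mpv zgby cgw htu trjf guw oojih vueg
Hunk 3: at line 1 remove [ltvb,ustzq,mpv] add [mhd] -> 9 lines: fpjrx mhd zgby cgw htu trjf guw oojih vueg
Hunk 4: at line 5 remove [trjf,guw,oojih] add [fkwn,zhpkb,idg] -> 9 lines: fpjrx mhd zgby cgw htu fkwn zhpkb idg vueg
Hunk 5: at line 1 remove [mhd,zgby,cgw] add [pzjx,ive,poa] -> 9 lines: fpjrx pzjx ive poa htu fkwn zhpkb idg vueg
Hunk 6: at line 5 remove [fkwn] add [reaox] -> 9 lines: fpjrx pzjx ive poa htu reaox zhpkb idg vueg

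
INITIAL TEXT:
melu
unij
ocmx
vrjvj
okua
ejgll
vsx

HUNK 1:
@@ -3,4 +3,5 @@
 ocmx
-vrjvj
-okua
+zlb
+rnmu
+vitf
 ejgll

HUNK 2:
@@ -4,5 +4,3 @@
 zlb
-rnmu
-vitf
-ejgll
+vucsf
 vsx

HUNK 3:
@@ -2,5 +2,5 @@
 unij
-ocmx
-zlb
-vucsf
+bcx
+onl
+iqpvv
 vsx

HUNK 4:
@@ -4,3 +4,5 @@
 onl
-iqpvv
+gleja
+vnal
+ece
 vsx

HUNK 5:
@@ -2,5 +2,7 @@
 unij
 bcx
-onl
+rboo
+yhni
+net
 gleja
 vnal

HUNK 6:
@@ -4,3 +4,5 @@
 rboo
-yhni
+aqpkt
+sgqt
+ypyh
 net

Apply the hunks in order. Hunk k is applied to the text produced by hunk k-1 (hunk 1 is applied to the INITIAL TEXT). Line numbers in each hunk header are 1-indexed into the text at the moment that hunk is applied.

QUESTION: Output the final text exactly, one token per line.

Answer: melu
unij
bcx
rboo
aqpkt
sgqt
ypyh
net
gleja
vnal
ece
vsx

Derivation:
Hunk 1: at line 3 remove [vrjvj,okua] add [zlb,rnmu,vitf] -> 8 lines: melu unij ocmx zlb rnmu vitf ejgll vsx
Hunk 2: at line 4 remove [rnmu,vitf,ejgll] add [vucsf] -> 6 lines: melu unij ocmx zlb vucsf vsx
Hunk 3: at line 2 remove [ocmx,zlb,vucsf] add [bcx,onl,iqpvv] -> 6 lines: melu unij bcx onl iqpvv vsx
Hunk 4: at line 4 remove [iqpvv] add [gleja,vnal,ece] -> 8 lines: melu unij bcx onl gleja vnal ece vsx
Hunk 5: at line 2 remove [onl] add [rboo,yhni,net] -> 10 lines: melu unij bcx rboo yhni net gleja vnal ece vsx
Hunk 6: at line 4 remove [yhni] add [aqpkt,sgqt,ypyh] -> 12 lines: melu unij bcx rboo aqpkt sgqt ypyh net gleja vnal ece vsx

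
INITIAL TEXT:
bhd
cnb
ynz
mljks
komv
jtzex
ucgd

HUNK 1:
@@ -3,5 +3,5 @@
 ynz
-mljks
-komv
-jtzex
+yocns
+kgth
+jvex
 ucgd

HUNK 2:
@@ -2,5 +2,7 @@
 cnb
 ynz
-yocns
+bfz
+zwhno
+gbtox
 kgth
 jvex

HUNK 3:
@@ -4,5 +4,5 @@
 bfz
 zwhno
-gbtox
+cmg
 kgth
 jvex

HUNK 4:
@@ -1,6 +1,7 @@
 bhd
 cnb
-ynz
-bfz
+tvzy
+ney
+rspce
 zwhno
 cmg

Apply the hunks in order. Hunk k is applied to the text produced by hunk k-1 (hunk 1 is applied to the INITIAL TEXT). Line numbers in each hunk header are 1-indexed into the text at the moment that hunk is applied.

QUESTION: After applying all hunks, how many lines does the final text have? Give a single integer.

Hunk 1: at line 3 remove [mljks,komv,jtzex] add [yocns,kgth,jvex] -> 7 lines: bhd cnb ynz yocns kgth jvex ucgd
Hunk 2: at line 2 remove [yocns] add [bfz,zwhno,gbtox] -> 9 lines: bhd cnb ynz bfz zwhno gbtox kgth jvex ucgd
Hunk 3: at line 4 remove [gbtox] add [cmg] -> 9 lines: bhd cnb ynz bfz zwhno cmg kgth jvex ucgd
Hunk 4: at line 1 remove [ynz,bfz] add [tvzy,ney,rspce] -> 10 lines: bhd cnb tvzy ney rspce zwhno cmg kgth jvex ucgd
Final line count: 10

Answer: 10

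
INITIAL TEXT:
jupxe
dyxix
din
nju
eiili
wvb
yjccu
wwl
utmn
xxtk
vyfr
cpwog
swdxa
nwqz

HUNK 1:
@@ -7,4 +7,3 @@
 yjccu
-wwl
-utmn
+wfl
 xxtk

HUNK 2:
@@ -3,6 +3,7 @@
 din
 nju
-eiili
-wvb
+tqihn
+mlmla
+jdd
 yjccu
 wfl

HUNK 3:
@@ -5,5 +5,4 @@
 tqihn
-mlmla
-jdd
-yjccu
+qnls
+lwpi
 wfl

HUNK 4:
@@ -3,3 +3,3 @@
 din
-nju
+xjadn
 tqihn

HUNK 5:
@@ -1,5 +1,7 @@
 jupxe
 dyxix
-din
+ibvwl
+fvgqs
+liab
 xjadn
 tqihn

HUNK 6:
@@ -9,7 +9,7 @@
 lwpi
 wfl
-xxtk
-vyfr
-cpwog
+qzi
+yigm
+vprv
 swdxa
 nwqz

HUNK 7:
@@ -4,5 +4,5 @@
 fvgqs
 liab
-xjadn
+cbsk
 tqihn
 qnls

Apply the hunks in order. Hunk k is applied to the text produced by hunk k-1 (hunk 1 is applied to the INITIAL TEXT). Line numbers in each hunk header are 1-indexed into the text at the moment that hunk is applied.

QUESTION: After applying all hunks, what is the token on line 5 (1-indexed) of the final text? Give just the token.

Hunk 1: at line 7 remove [wwl,utmn] add [wfl] -> 13 lines: jupxe dyxix din nju eiili wvb yjccu wfl xxtk vyfr cpwog swdxa nwqz
Hunk 2: at line 3 remove [eiili,wvb] add [tqihn,mlmla,jdd] -> 14 lines: jupxe dyxix din nju tqihn mlmla jdd yjccu wfl xxtk vyfr cpwog swdxa nwqz
Hunk 3: at line 5 remove [mlmla,jdd,yjccu] add [qnls,lwpi] -> 13 lines: jupxe dyxix din nju tqihn qnls lwpi wfl xxtk vyfr cpwog swdxa nwqz
Hunk 4: at line 3 remove [nju] add [xjadn] -> 13 lines: jupxe dyxix din xjadn tqihn qnls lwpi wfl xxtk vyfr cpwog swdxa nwqz
Hunk 5: at line 1 remove [din] add [ibvwl,fvgqs,liab] -> 15 lines: jupxe dyxix ibvwl fvgqs liab xjadn tqihn qnls lwpi wfl xxtk vyfr cpwog swdxa nwqz
Hunk 6: at line 9 remove [xxtk,vyfr,cpwog] add [qzi,yigm,vprv] -> 15 lines: jupxe dyxix ibvwl fvgqs liab xjadn tqihn qnls lwpi wfl qzi yigm vprv swdxa nwqz
Hunk 7: at line 4 remove [xjadn] add [cbsk] -> 15 lines: jupxe dyxix ibvwl fvgqs liab cbsk tqihn qnls lwpi wfl qzi yigm vprv swdxa nwqz
Final line 5: liab

Answer: liab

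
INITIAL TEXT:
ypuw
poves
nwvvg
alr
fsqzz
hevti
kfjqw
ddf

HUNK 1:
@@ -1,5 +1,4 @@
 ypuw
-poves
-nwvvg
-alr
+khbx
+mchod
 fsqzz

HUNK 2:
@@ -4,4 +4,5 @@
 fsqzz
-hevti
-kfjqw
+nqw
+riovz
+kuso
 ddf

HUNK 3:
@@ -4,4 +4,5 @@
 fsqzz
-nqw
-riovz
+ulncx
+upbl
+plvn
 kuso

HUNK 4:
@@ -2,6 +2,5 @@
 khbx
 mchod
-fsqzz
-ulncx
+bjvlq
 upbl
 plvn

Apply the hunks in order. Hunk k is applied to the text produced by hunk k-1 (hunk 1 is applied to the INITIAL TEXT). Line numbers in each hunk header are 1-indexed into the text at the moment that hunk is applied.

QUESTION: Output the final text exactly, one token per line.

Answer: ypuw
khbx
mchod
bjvlq
upbl
plvn
kuso
ddf

Derivation:
Hunk 1: at line 1 remove [poves,nwvvg,alr] add [khbx,mchod] -> 7 lines: ypuw khbx mchod fsqzz hevti kfjqw ddf
Hunk 2: at line 4 remove [hevti,kfjqw] add [nqw,riovz,kuso] -> 8 lines: ypuw khbx mchod fsqzz nqw riovz kuso ddf
Hunk 3: at line 4 remove [nqw,riovz] add [ulncx,upbl,plvn] -> 9 lines: ypuw khbx mchod fsqzz ulncx upbl plvn kuso ddf
Hunk 4: at line 2 remove [fsqzz,ulncx] add [bjvlq] -> 8 lines: ypuw khbx mchod bjvlq upbl plvn kuso ddf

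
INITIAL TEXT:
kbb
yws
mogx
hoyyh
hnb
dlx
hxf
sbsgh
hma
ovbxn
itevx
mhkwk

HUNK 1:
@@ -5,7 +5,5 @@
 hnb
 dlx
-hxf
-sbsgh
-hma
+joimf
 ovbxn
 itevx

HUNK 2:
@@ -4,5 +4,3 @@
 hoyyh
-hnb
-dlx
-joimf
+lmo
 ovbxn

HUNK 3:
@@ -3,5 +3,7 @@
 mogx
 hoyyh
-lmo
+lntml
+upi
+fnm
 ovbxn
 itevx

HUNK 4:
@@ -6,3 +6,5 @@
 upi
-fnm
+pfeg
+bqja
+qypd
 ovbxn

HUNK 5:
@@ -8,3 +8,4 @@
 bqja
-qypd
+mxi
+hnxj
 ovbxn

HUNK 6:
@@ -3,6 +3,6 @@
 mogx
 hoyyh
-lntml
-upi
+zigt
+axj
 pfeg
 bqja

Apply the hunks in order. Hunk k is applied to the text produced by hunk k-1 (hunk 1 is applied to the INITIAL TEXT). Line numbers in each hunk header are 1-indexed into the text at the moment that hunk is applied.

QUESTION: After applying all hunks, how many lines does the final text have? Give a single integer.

Hunk 1: at line 5 remove [hxf,sbsgh,hma] add [joimf] -> 10 lines: kbb yws mogx hoyyh hnb dlx joimf ovbxn itevx mhkwk
Hunk 2: at line 4 remove [hnb,dlx,joimf] add [lmo] -> 8 lines: kbb yws mogx hoyyh lmo ovbxn itevx mhkwk
Hunk 3: at line 3 remove [lmo] add [lntml,upi,fnm] -> 10 lines: kbb yws mogx hoyyh lntml upi fnm ovbxn itevx mhkwk
Hunk 4: at line 6 remove [fnm] add [pfeg,bqja,qypd] -> 12 lines: kbb yws mogx hoyyh lntml upi pfeg bqja qypd ovbxn itevx mhkwk
Hunk 5: at line 8 remove [qypd] add [mxi,hnxj] -> 13 lines: kbb yws mogx hoyyh lntml upi pfeg bqja mxi hnxj ovbxn itevx mhkwk
Hunk 6: at line 3 remove [lntml,upi] add [zigt,axj] -> 13 lines: kbb yws mogx hoyyh zigt axj pfeg bqja mxi hnxj ovbxn itevx mhkwk
Final line count: 13

Answer: 13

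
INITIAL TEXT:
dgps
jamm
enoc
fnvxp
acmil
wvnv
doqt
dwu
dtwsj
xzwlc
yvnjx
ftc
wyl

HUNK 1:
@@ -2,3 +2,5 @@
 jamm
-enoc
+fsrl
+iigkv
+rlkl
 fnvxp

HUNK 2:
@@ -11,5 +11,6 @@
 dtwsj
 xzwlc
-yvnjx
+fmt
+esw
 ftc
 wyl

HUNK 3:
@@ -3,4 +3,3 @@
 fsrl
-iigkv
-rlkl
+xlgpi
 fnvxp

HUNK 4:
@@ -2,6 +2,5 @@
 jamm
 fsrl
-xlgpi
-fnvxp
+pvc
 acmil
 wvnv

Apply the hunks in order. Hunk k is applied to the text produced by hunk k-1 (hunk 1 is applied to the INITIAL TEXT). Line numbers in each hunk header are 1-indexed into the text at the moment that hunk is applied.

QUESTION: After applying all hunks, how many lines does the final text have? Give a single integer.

Hunk 1: at line 2 remove [enoc] add [fsrl,iigkv,rlkl] -> 15 lines: dgps jamm fsrl iigkv rlkl fnvxp acmil wvnv doqt dwu dtwsj xzwlc yvnjx ftc wyl
Hunk 2: at line 11 remove [yvnjx] add [fmt,esw] -> 16 lines: dgps jamm fsrl iigkv rlkl fnvxp acmil wvnv doqt dwu dtwsj xzwlc fmt esw ftc wyl
Hunk 3: at line 3 remove [iigkv,rlkl] add [xlgpi] -> 15 lines: dgps jamm fsrl xlgpi fnvxp acmil wvnv doqt dwu dtwsj xzwlc fmt esw ftc wyl
Hunk 4: at line 2 remove [xlgpi,fnvxp] add [pvc] -> 14 lines: dgps jamm fsrl pvc acmil wvnv doqt dwu dtwsj xzwlc fmt esw ftc wyl
Final line count: 14

Answer: 14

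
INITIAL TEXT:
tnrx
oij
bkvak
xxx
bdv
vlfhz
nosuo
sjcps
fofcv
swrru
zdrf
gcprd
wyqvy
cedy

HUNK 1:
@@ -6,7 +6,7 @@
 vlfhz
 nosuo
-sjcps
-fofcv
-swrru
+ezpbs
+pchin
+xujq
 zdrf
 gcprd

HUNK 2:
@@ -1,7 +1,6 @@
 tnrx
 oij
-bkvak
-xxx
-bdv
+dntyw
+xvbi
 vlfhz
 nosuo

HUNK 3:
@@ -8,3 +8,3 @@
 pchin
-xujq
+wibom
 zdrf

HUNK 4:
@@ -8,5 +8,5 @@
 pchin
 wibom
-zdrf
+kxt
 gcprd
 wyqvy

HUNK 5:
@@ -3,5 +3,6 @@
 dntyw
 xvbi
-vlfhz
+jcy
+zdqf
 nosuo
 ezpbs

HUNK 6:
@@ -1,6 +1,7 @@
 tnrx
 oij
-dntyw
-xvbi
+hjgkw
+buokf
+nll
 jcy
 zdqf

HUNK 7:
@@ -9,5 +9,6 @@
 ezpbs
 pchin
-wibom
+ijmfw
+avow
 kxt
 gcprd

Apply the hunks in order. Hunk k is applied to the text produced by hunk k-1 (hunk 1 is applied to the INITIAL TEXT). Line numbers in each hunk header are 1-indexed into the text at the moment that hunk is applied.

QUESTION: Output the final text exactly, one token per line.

Answer: tnrx
oij
hjgkw
buokf
nll
jcy
zdqf
nosuo
ezpbs
pchin
ijmfw
avow
kxt
gcprd
wyqvy
cedy

Derivation:
Hunk 1: at line 6 remove [sjcps,fofcv,swrru] add [ezpbs,pchin,xujq] -> 14 lines: tnrx oij bkvak xxx bdv vlfhz nosuo ezpbs pchin xujq zdrf gcprd wyqvy cedy
Hunk 2: at line 1 remove [bkvak,xxx,bdv] add [dntyw,xvbi] -> 13 lines: tnrx oij dntyw xvbi vlfhz nosuo ezpbs pchin xujq zdrf gcprd wyqvy cedy
Hunk 3: at line 8 remove [xujq] add [wibom] -> 13 lines: tnrx oij dntyw xvbi vlfhz nosuo ezpbs pchin wibom zdrf gcprd wyqvy cedy
Hunk 4: at line 8 remove [zdrf] add [kxt] -> 13 lines: tnrx oij dntyw xvbi vlfhz nosuo ezpbs pchin wibom kxt gcprd wyqvy cedy
Hunk 5: at line 3 remove [vlfhz] add [jcy,zdqf] -> 14 lines: tnrx oij dntyw xvbi jcy zdqf nosuo ezpbs pchin wibom kxt gcprd wyqvy cedy
Hunk 6: at line 1 remove [dntyw,xvbi] add [hjgkw,buokf,nll] -> 15 lines: tnrx oij hjgkw buokf nll jcy zdqf nosuo ezpbs pchin wibom kxt gcprd wyqvy cedy
Hunk 7: at line 9 remove [wibom] add [ijmfw,avow] -> 16 lines: tnrx oij hjgkw buokf nll jcy zdqf nosuo ezpbs pchin ijmfw avow kxt gcprd wyqvy cedy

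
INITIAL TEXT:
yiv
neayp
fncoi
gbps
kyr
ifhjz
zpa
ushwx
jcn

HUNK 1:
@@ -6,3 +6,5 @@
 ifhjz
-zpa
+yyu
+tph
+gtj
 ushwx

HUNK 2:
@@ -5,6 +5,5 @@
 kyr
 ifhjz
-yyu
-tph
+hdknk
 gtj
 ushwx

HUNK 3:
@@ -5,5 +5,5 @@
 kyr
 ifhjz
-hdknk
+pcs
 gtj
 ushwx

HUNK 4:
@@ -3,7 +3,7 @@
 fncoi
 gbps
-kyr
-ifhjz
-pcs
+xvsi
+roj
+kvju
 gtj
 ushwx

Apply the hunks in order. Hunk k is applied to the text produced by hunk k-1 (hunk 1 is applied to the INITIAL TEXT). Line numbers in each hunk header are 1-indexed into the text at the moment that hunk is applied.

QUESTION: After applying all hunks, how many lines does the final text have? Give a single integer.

Answer: 10

Derivation:
Hunk 1: at line 6 remove [zpa] add [yyu,tph,gtj] -> 11 lines: yiv neayp fncoi gbps kyr ifhjz yyu tph gtj ushwx jcn
Hunk 2: at line 5 remove [yyu,tph] add [hdknk] -> 10 lines: yiv neayp fncoi gbps kyr ifhjz hdknk gtj ushwx jcn
Hunk 3: at line 5 remove [hdknk] add [pcs] -> 10 lines: yiv neayp fncoi gbps kyr ifhjz pcs gtj ushwx jcn
Hunk 4: at line 3 remove [kyr,ifhjz,pcs] add [xvsi,roj,kvju] -> 10 lines: yiv neayp fncoi gbps xvsi roj kvju gtj ushwx jcn
Final line count: 10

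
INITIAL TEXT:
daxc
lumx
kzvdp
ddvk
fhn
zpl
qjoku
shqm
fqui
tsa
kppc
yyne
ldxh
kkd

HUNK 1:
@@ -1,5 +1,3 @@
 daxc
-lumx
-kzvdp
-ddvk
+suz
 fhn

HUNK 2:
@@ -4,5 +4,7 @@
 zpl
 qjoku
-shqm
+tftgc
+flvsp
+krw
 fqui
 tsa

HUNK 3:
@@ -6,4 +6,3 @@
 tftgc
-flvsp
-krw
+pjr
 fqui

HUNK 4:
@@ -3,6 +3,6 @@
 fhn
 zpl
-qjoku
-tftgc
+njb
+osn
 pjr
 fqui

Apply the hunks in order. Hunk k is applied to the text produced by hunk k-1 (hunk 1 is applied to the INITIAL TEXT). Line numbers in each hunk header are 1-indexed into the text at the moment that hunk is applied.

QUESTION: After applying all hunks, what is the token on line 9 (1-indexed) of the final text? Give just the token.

Hunk 1: at line 1 remove [lumx,kzvdp,ddvk] add [suz] -> 12 lines: daxc suz fhn zpl qjoku shqm fqui tsa kppc yyne ldxh kkd
Hunk 2: at line 4 remove [shqm] add [tftgc,flvsp,krw] -> 14 lines: daxc suz fhn zpl qjoku tftgc flvsp krw fqui tsa kppc yyne ldxh kkd
Hunk 3: at line 6 remove [flvsp,krw] add [pjr] -> 13 lines: daxc suz fhn zpl qjoku tftgc pjr fqui tsa kppc yyne ldxh kkd
Hunk 4: at line 3 remove [qjoku,tftgc] add [njb,osn] -> 13 lines: daxc suz fhn zpl njb osn pjr fqui tsa kppc yyne ldxh kkd
Final line 9: tsa

Answer: tsa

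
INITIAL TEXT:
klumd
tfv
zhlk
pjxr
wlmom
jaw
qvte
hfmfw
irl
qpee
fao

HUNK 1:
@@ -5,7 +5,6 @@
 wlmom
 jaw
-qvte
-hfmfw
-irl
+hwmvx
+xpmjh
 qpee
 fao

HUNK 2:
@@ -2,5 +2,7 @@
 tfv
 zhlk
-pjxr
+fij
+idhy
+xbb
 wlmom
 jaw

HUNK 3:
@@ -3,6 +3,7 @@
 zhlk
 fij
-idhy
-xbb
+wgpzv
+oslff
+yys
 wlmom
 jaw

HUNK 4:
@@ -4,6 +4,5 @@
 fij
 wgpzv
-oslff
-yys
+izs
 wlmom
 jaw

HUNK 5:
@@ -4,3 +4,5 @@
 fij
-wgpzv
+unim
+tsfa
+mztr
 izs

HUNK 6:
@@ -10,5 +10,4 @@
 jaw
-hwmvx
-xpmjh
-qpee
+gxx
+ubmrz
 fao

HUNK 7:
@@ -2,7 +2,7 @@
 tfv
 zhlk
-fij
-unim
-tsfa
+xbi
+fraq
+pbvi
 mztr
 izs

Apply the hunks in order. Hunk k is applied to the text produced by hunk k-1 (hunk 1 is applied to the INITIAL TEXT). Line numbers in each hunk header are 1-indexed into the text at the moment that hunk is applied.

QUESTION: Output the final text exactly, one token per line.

Hunk 1: at line 5 remove [qvte,hfmfw,irl] add [hwmvx,xpmjh] -> 10 lines: klumd tfv zhlk pjxr wlmom jaw hwmvx xpmjh qpee fao
Hunk 2: at line 2 remove [pjxr] add [fij,idhy,xbb] -> 12 lines: klumd tfv zhlk fij idhy xbb wlmom jaw hwmvx xpmjh qpee fao
Hunk 3: at line 3 remove [idhy,xbb] add [wgpzv,oslff,yys] -> 13 lines: klumd tfv zhlk fij wgpzv oslff yys wlmom jaw hwmvx xpmjh qpee fao
Hunk 4: at line 4 remove [oslff,yys] add [izs] -> 12 lines: klumd tfv zhlk fij wgpzv izs wlmom jaw hwmvx xpmjh qpee fao
Hunk 5: at line 4 remove [wgpzv] add [unim,tsfa,mztr] -> 14 lines: klumd tfv zhlk fij unim tsfa mztr izs wlmom jaw hwmvx xpmjh qpee fao
Hunk 6: at line 10 remove [hwmvx,xpmjh,qpee] add [gxx,ubmrz] -> 13 lines: klumd tfv zhlk fij unim tsfa mztr izs wlmom jaw gxx ubmrz fao
Hunk 7: at line 2 remove [fij,unim,tsfa] add [xbi,fraq,pbvi] -> 13 lines: klumd tfv zhlk xbi fraq pbvi mztr izs wlmom jaw gxx ubmrz fao

Answer: klumd
tfv
zhlk
xbi
fraq
pbvi
mztr
izs
wlmom
jaw
gxx
ubmrz
fao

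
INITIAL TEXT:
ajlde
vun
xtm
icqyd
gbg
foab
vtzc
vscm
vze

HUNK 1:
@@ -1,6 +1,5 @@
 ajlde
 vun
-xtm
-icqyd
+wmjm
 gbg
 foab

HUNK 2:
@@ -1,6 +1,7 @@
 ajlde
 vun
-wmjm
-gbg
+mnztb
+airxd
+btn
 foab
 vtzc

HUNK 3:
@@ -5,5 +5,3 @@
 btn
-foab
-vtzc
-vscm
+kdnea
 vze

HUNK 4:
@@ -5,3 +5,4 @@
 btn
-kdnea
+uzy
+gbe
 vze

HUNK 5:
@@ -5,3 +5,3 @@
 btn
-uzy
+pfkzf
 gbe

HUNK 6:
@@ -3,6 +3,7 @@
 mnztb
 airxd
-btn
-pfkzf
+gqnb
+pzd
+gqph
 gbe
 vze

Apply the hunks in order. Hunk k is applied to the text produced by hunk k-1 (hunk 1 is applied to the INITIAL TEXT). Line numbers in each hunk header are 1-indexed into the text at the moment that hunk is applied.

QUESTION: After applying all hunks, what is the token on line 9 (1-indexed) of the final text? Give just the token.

Answer: vze

Derivation:
Hunk 1: at line 1 remove [xtm,icqyd] add [wmjm] -> 8 lines: ajlde vun wmjm gbg foab vtzc vscm vze
Hunk 2: at line 1 remove [wmjm,gbg] add [mnztb,airxd,btn] -> 9 lines: ajlde vun mnztb airxd btn foab vtzc vscm vze
Hunk 3: at line 5 remove [foab,vtzc,vscm] add [kdnea] -> 7 lines: ajlde vun mnztb airxd btn kdnea vze
Hunk 4: at line 5 remove [kdnea] add [uzy,gbe] -> 8 lines: ajlde vun mnztb airxd btn uzy gbe vze
Hunk 5: at line 5 remove [uzy] add [pfkzf] -> 8 lines: ajlde vun mnztb airxd btn pfkzf gbe vze
Hunk 6: at line 3 remove [btn,pfkzf] add [gqnb,pzd,gqph] -> 9 lines: ajlde vun mnztb airxd gqnb pzd gqph gbe vze
Final line 9: vze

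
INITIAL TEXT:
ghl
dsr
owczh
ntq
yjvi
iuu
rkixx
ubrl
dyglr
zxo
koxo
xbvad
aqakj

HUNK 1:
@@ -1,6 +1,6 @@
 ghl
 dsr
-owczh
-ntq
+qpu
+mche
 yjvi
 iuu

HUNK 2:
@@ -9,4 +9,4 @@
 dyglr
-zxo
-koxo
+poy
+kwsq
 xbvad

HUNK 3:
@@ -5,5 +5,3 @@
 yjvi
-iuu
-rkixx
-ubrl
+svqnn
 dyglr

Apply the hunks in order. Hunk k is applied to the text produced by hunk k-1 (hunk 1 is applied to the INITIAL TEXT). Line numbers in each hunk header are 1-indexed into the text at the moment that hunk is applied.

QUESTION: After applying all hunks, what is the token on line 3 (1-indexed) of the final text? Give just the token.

Answer: qpu

Derivation:
Hunk 1: at line 1 remove [owczh,ntq] add [qpu,mche] -> 13 lines: ghl dsr qpu mche yjvi iuu rkixx ubrl dyglr zxo koxo xbvad aqakj
Hunk 2: at line 9 remove [zxo,koxo] add [poy,kwsq] -> 13 lines: ghl dsr qpu mche yjvi iuu rkixx ubrl dyglr poy kwsq xbvad aqakj
Hunk 3: at line 5 remove [iuu,rkixx,ubrl] add [svqnn] -> 11 lines: ghl dsr qpu mche yjvi svqnn dyglr poy kwsq xbvad aqakj
Final line 3: qpu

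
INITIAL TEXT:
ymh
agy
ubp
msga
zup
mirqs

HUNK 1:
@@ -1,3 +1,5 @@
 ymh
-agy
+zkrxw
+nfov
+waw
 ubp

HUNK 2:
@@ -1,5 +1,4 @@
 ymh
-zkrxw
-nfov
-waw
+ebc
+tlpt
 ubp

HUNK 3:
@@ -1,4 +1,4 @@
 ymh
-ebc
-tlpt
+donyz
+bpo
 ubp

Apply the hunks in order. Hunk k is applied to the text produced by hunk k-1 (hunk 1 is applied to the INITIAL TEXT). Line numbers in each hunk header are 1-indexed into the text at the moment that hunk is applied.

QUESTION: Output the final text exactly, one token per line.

Hunk 1: at line 1 remove [agy] add [zkrxw,nfov,waw] -> 8 lines: ymh zkrxw nfov waw ubp msga zup mirqs
Hunk 2: at line 1 remove [zkrxw,nfov,waw] add [ebc,tlpt] -> 7 lines: ymh ebc tlpt ubp msga zup mirqs
Hunk 3: at line 1 remove [ebc,tlpt] add [donyz,bpo] -> 7 lines: ymh donyz bpo ubp msga zup mirqs

Answer: ymh
donyz
bpo
ubp
msga
zup
mirqs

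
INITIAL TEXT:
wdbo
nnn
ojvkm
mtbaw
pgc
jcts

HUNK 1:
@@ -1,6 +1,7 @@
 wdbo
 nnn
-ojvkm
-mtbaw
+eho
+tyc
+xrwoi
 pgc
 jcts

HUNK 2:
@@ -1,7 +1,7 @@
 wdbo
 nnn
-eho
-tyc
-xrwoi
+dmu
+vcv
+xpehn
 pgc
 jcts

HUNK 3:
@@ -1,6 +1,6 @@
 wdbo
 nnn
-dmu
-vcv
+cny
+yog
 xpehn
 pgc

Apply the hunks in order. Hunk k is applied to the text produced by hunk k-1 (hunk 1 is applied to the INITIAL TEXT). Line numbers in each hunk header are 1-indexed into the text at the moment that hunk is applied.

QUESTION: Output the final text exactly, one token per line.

Answer: wdbo
nnn
cny
yog
xpehn
pgc
jcts

Derivation:
Hunk 1: at line 1 remove [ojvkm,mtbaw] add [eho,tyc,xrwoi] -> 7 lines: wdbo nnn eho tyc xrwoi pgc jcts
Hunk 2: at line 1 remove [eho,tyc,xrwoi] add [dmu,vcv,xpehn] -> 7 lines: wdbo nnn dmu vcv xpehn pgc jcts
Hunk 3: at line 1 remove [dmu,vcv] add [cny,yog] -> 7 lines: wdbo nnn cny yog xpehn pgc jcts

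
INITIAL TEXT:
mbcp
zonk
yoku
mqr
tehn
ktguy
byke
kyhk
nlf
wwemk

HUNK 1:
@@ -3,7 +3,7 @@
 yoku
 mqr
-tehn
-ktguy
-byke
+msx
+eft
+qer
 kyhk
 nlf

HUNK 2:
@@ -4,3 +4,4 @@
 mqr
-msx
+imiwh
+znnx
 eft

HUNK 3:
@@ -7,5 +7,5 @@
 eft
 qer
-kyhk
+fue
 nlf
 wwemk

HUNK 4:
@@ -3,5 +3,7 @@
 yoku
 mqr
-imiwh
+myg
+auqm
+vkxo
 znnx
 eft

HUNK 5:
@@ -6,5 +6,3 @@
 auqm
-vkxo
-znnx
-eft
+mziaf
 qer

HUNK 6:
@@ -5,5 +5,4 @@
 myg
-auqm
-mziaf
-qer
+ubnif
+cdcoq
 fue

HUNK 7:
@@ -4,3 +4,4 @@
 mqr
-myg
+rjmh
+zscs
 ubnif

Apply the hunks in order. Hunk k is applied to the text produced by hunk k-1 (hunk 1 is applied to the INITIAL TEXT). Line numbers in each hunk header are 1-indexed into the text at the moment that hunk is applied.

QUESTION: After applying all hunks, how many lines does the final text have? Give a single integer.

Answer: 11

Derivation:
Hunk 1: at line 3 remove [tehn,ktguy,byke] add [msx,eft,qer] -> 10 lines: mbcp zonk yoku mqr msx eft qer kyhk nlf wwemk
Hunk 2: at line 4 remove [msx] add [imiwh,znnx] -> 11 lines: mbcp zonk yoku mqr imiwh znnx eft qer kyhk nlf wwemk
Hunk 3: at line 7 remove [kyhk] add [fue] -> 11 lines: mbcp zonk yoku mqr imiwh znnx eft qer fue nlf wwemk
Hunk 4: at line 3 remove [imiwh] add [myg,auqm,vkxo] -> 13 lines: mbcp zonk yoku mqr myg auqm vkxo znnx eft qer fue nlf wwemk
Hunk 5: at line 6 remove [vkxo,znnx,eft] add [mziaf] -> 11 lines: mbcp zonk yoku mqr myg auqm mziaf qer fue nlf wwemk
Hunk 6: at line 5 remove [auqm,mziaf,qer] add [ubnif,cdcoq] -> 10 lines: mbcp zonk yoku mqr myg ubnif cdcoq fue nlf wwemk
Hunk 7: at line 4 remove [myg] add [rjmh,zscs] -> 11 lines: mbcp zonk yoku mqr rjmh zscs ubnif cdcoq fue nlf wwemk
Final line count: 11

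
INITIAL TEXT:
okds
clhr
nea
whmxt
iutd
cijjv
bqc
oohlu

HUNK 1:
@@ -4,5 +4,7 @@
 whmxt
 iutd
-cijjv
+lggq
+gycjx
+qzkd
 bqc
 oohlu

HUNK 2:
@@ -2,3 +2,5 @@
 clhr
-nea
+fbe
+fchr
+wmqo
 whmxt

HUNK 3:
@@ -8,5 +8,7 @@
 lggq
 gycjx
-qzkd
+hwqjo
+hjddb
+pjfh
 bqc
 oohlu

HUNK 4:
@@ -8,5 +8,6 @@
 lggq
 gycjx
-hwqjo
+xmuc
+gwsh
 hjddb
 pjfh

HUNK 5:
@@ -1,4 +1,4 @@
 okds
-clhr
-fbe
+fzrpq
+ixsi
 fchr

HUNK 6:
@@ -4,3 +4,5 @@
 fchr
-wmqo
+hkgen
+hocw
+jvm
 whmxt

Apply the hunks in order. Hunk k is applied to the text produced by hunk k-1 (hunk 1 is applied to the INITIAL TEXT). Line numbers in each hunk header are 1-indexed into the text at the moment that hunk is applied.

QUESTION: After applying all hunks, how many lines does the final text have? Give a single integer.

Answer: 17

Derivation:
Hunk 1: at line 4 remove [cijjv] add [lggq,gycjx,qzkd] -> 10 lines: okds clhr nea whmxt iutd lggq gycjx qzkd bqc oohlu
Hunk 2: at line 2 remove [nea] add [fbe,fchr,wmqo] -> 12 lines: okds clhr fbe fchr wmqo whmxt iutd lggq gycjx qzkd bqc oohlu
Hunk 3: at line 8 remove [qzkd] add [hwqjo,hjddb,pjfh] -> 14 lines: okds clhr fbe fchr wmqo whmxt iutd lggq gycjx hwqjo hjddb pjfh bqc oohlu
Hunk 4: at line 8 remove [hwqjo] add [xmuc,gwsh] -> 15 lines: okds clhr fbe fchr wmqo whmxt iutd lggq gycjx xmuc gwsh hjddb pjfh bqc oohlu
Hunk 5: at line 1 remove [clhr,fbe] add [fzrpq,ixsi] -> 15 lines: okds fzrpq ixsi fchr wmqo whmxt iutd lggq gycjx xmuc gwsh hjddb pjfh bqc oohlu
Hunk 6: at line 4 remove [wmqo] add [hkgen,hocw,jvm] -> 17 lines: okds fzrpq ixsi fchr hkgen hocw jvm whmxt iutd lggq gycjx xmuc gwsh hjddb pjfh bqc oohlu
Final line count: 17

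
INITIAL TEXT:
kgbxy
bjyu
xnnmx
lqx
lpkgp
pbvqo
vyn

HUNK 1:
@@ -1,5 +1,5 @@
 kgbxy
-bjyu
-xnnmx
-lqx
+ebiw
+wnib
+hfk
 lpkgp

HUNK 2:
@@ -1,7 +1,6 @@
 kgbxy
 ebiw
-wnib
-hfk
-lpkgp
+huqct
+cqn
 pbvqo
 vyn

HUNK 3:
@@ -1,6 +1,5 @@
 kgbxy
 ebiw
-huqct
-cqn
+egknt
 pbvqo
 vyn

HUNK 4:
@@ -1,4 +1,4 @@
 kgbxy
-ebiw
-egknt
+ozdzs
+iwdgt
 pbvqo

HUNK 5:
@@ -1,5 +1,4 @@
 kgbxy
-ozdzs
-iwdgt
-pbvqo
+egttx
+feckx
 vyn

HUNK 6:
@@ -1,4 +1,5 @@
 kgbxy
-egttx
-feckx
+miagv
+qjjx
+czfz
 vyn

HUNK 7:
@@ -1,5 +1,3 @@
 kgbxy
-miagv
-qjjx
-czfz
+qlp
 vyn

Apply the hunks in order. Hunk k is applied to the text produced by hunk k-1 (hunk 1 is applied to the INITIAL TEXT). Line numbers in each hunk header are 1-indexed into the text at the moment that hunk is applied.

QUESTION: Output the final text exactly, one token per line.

Answer: kgbxy
qlp
vyn

Derivation:
Hunk 1: at line 1 remove [bjyu,xnnmx,lqx] add [ebiw,wnib,hfk] -> 7 lines: kgbxy ebiw wnib hfk lpkgp pbvqo vyn
Hunk 2: at line 1 remove [wnib,hfk,lpkgp] add [huqct,cqn] -> 6 lines: kgbxy ebiw huqct cqn pbvqo vyn
Hunk 3: at line 1 remove [huqct,cqn] add [egknt] -> 5 lines: kgbxy ebiw egknt pbvqo vyn
Hunk 4: at line 1 remove [ebiw,egknt] add [ozdzs,iwdgt] -> 5 lines: kgbxy ozdzs iwdgt pbvqo vyn
Hunk 5: at line 1 remove [ozdzs,iwdgt,pbvqo] add [egttx,feckx] -> 4 lines: kgbxy egttx feckx vyn
Hunk 6: at line 1 remove [egttx,feckx] add [miagv,qjjx,czfz] -> 5 lines: kgbxy miagv qjjx czfz vyn
Hunk 7: at line 1 remove [miagv,qjjx,czfz] add [qlp] -> 3 lines: kgbxy qlp vyn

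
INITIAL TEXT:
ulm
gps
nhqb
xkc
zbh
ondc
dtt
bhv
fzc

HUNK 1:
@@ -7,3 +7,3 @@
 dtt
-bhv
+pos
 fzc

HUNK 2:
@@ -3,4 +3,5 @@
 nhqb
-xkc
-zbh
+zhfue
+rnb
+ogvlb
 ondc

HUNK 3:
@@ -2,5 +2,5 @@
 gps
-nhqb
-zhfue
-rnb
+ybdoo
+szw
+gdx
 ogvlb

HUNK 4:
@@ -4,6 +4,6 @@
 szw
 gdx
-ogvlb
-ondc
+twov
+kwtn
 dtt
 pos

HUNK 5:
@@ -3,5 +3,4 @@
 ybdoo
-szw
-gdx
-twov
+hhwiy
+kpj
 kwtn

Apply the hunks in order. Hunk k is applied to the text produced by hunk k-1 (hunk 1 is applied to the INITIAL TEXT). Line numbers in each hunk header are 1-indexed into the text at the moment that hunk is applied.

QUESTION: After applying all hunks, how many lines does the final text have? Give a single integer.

Hunk 1: at line 7 remove [bhv] add [pos] -> 9 lines: ulm gps nhqb xkc zbh ondc dtt pos fzc
Hunk 2: at line 3 remove [xkc,zbh] add [zhfue,rnb,ogvlb] -> 10 lines: ulm gps nhqb zhfue rnb ogvlb ondc dtt pos fzc
Hunk 3: at line 2 remove [nhqb,zhfue,rnb] add [ybdoo,szw,gdx] -> 10 lines: ulm gps ybdoo szw gdx ogvlb ondc dtt pos fzc
Hunk 4: at line 4 remove [ogvlb,ondc] add [twov,kwtn] -> 10 lines: ulm gps ybdoo szw gdx twov kwtn dtt pos fzc
Hunk 5: at line 3 remove [szw,gdx,twov] add [hhwiy,kpj] -> 9 lines: ulm gps ybdoo hhwiy kpj kwtn dtt pos fzc
Final line count: 9

Answer: 9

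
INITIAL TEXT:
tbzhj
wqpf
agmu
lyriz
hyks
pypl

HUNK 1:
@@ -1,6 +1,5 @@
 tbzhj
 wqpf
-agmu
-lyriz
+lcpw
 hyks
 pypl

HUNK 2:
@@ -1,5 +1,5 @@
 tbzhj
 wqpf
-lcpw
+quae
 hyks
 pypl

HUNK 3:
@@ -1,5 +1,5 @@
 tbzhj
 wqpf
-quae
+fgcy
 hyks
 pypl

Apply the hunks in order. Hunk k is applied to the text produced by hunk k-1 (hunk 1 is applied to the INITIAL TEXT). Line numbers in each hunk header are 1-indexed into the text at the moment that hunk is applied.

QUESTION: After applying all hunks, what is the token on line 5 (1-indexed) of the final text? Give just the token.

Hunk 1: at line 1 remove [agmu,lyriz] add [lcpw] -> 5 lines: tbzhj wqpf lcpw hyks pypl
Hunk 2: at line 1 remove [lcpw] add [quae] -> 5 lines: tbzhj wqpf quae hyks pypl
Hunk 3: at line 1 remove [quae] add [fgcy] -> 5 lines: tbzhj wqpf fgcy hyks pypl
Final line 5: pypl

Answer: pypl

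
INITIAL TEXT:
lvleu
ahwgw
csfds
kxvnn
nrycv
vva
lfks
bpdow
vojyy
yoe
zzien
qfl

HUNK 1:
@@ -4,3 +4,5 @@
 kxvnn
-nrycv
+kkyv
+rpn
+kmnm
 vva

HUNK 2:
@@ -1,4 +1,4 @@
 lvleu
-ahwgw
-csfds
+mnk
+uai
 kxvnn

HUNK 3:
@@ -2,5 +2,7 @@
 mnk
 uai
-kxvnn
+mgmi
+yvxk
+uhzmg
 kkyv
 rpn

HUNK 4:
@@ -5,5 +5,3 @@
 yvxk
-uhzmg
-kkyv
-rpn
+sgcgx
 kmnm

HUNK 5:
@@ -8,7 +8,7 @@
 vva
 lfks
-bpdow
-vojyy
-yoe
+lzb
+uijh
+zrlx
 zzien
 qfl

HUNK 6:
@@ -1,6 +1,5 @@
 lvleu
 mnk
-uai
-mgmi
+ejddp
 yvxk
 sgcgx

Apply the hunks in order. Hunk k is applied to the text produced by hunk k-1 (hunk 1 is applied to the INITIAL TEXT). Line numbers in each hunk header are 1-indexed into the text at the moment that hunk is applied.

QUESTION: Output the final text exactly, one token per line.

Hunk 1: at line 4 remove [nrycv] add [kkyv,rpn,kmnm] -> 14 lines: lvleu ahwgw csfds kxvnn kkyv rpn kmnm vva lfks bpdow vojyy yoe zzien qfl
Hunk 2: at line 1 remove [ahwgw,csfds] add [mnk,uai] -> 14 lines: lvleu mnk uai kxvnn kkyv rpn kmnm vva lfks bpdow vojyy yoe zzien qfl
Hunk 3: at line 2 remove [kxvnn] add [mgmi,yvxk,uhzmg] -> 16 lines: lvleu mnk uai mgmi yvxk uhzmg kkyv rpn kmnm vva lfks bpdow vojyy yoe zzien qfl
Hunk 4: at line 5 remove [uhzmg,kkyv,rpn] add [sgcgx] -> 14 lines: lvleu mnk uai mgmi yvxk sgcgx kmnm vva lfks bpdow vojyy yoe zzien qfl
Hunk 5: at line 8 remove [bpdow,vojyy,yoe] add [lzb,uijh,zrlx] -> 14 lines: lvleu mnk uai mgmi yvxk sgcgx kmnm vva lfks lzb uijh zrlx zzien qfl
Hunk 6: at line 1 remove [uai,mgmi] add [ejddp] -> 13 lines: lvleu mnk ejddp yvxk sgcgx kmnm vva lfks lzb uijh zrlx zzien qfl

Answer: lvleu
mnk
ejddp
yvxk
sgcgx
kmnm
vva
lfks
lzb
uijh
zrlx
zzien
qfl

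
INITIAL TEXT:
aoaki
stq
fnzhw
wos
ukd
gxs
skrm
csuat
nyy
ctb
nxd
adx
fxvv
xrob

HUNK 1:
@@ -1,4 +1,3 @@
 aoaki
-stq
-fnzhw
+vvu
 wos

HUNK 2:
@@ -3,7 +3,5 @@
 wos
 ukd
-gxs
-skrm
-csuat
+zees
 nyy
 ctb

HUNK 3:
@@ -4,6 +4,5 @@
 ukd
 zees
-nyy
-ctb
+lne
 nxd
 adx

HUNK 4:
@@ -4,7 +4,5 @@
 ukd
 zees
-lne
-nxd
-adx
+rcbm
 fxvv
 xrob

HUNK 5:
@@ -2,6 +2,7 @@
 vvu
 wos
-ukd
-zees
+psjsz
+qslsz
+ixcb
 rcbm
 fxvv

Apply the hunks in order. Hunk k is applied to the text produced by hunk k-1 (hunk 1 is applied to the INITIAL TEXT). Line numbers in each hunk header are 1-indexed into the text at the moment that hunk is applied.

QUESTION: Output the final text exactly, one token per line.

Hunk 1: at line 1 remove [stq,fnzhw] add [vvu] -> 13 lines: aoaki vvu wos ukd gxs skrm csuat nyy ctb nxd adx fxvv xrob
Hunk 2: at line 3 remove [gxs,skrm,csuat] add [zees] -> 11 lines: aoaki vvu wos ukd zees nyy ctb nxd adx fxvv xrob
Hunk 3: at line 4 remove [nyy,ctb] add [lne] -> 10 lines: aoaki vvu wos ukd zees lne nxd adx fxvv xrob
Hunk 4: at line 4 remove [lne,nxd,adx] add [rcbm] -> 8 lines: aoaki vvu wos ukd zees rcbm fxvv xrob
Hunk 5: at line 2 remove [ukd,zees] add [psjsz,qslsz,ixcb] -> 9 lines: aoaki vvu wos psjsz qslsz ixcb rcbm fxvv xrob

Answer: aoaki
vvu
wos
psjsz
qslsz
ixcb
rcbm
fxvv
xrob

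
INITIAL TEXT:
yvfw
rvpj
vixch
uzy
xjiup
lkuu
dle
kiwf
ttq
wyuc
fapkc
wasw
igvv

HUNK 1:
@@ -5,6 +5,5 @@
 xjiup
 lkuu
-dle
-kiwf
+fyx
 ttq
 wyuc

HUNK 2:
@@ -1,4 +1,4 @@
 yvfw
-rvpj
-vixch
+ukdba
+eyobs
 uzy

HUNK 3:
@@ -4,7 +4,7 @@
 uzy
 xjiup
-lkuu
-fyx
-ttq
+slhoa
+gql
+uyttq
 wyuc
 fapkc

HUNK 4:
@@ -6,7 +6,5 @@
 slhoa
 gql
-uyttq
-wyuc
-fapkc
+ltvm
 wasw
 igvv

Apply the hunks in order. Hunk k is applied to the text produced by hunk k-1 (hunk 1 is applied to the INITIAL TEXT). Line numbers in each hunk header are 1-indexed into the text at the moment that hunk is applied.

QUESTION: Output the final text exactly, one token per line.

Answer: yvfw
ukdba
eyobs
uzy
xjiup
slhoa
gql
ltvm
wasw
igvv

Derivation:
Hunk 1: at line 5 remove [dle,kiwf] add [fyx] -> 12 lines: yvfw rvpj vixch uzy xjiup lkuu fyx ttq wyuc fapkc wasw igvv
Hunk 2: at line 1 remove [rvpj,vixch] add [ukdba,eyobs] -> 12 lines: yvfw ukdba eyobs uzy xjiup lkuu fyx ttq wyuc fapkc wasw igvv
Hunk 3: at line 4 remove [lkuu,fyx,ttq] add [slhoa,gql,uyttq] -> 12 lines: yvfw ukdba eyobs uzy xjiup slhoa gql uyttq wyuc fapkc wasw igvv
Hunk 4: at line 6 remove [uyttq,wyuc,fapkc] add [ltvm] -> 10 lines: yvfw ukdba eyobs uzy xjiup slhoa gql ltvm wasw igvv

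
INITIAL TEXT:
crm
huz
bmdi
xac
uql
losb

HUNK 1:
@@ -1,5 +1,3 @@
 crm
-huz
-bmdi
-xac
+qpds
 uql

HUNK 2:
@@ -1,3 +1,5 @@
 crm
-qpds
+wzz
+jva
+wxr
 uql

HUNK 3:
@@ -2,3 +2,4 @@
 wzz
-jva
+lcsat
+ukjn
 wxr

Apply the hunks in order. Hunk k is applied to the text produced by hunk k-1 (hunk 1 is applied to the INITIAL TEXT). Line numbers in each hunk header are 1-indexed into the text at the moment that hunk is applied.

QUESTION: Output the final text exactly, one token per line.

Answer: crm
wzz
lcsat
ukjn
wxr
uql
losb

Derivation:
Hunk 1: at line 1 remove [huz,bmdi,xac] add [qpds] -> 4 lines: crm qpds uql losb
Hunk 2: at line 1 remove [qpds] add [wzz,jva,wxr] -> 6 lines: crm wzz jva wxr uql losb
Hunk 3: at line 2 remove [jva] add [lcsat,ukjn] -> 7 lines: crm wzz lcsat ukjn wxr uql losb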